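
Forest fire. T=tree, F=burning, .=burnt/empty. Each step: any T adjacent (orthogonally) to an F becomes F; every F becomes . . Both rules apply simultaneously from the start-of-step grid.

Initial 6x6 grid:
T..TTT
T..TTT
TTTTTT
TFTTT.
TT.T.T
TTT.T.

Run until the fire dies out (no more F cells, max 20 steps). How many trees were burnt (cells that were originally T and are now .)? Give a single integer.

Step 1: +4 fires, +1 burnt (F count now 4)
Step 2: +5 fires, +4 burnt (F count now 5)
Step 3: +6 fires, +5 burnt (F count now 6)
Step 4: +3 fires, +6 burnt (F count now 3)
Step 5: +3 fires, +3 burnt (F count now 3)
Step 6: +2 fires, +3 burnt (F count now 2)
Step 7: +1 fires, +2 burnt (F count now 1)
Step 8: +0 fires, +1 burnt (F count now 0)
Fire out after step 8
Initially T: 26, now '.': 34
Total burnt (originally-T cells now '.'): 24

Answer: 24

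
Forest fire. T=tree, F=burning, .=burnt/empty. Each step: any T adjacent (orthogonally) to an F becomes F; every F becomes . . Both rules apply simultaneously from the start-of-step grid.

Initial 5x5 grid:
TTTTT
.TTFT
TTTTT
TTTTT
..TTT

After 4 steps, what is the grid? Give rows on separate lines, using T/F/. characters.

Step 1: 4 trees catch fire, 1 burn out
  TTTFT
  .TF.F
  TTTFT
  TTTTT
  ..TTT
Step 2: 6 trees catch fire, 4 burn out
  TTF.F
  .F...
  TTF.F
  TTTFT
  ..TTT
Step 3: 5 trees catch fire, 6 burn out
  TF...
  .....
  TF...
  TTF.F
  ..TFT
Step 4: 5 trees catch fire, 5 burn out
  F....
  .....
  F....
  TF...
  ..F.F

F....
.....
F....
TF...
..F.F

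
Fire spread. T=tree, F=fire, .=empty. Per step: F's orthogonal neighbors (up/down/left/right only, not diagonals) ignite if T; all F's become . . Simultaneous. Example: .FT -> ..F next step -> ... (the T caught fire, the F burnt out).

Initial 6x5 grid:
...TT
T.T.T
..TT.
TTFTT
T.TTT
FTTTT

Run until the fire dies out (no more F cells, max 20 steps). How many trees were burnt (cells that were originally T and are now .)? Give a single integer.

Step 1: +6 fires, +2 burnt (F count now 6)
Step 2: +6 fires, +6 burnt (F count now 6)
Step 3: +2 fires, +6 burnt (F count now 2)
Step 4: +1 fires, +2 burnt (F count now 1)
Step 5: +0 fires, +1 burnt (F count now 0)
Fire out after step 5
Initially T: 19, now '.': 26
Total burnt (originally-T cells now '.'): 15

Answer: 15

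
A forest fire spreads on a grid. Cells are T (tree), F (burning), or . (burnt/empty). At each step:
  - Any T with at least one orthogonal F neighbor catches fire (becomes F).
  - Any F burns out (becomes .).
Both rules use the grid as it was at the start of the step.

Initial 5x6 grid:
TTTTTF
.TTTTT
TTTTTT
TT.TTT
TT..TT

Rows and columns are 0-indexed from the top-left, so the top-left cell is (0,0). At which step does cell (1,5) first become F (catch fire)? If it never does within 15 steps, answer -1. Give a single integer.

Step 1: cell (1,5)='F' (+2 fires, +1 burnt)
  -> target ignites at step 1
Step 2: cell (1,5)='.' (+3 fires, +2 burnt)
Step 3: cell (1,5)='.' (+4 fires, +3 burnt)
Step 4: cell (1,5)='.' (+5 fires, +4 burnt)
Step 5: cell (1,5)='.' (+5 fires, +5 burnt)
Step 6: cell (1,5)='.' (+1 fires, +5 burnt)
Step 7: cell (1,5)='.' (+2 fires, +1 burnt)
Step 8: cell (1,5)='.' (+2 fires, +2 burnt)
Step 9: cell (1,5)='.' (+1 fires, +2 burnt)
Step 10: cell (1,5)='.' (+0 fires, +1 burnt)
  fire out at step 10

1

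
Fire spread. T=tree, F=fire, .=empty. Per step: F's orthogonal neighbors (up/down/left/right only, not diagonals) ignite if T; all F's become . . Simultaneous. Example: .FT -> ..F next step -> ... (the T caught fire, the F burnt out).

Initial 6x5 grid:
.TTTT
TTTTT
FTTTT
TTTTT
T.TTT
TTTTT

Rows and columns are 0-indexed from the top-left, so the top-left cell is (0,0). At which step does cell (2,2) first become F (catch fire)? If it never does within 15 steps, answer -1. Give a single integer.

Step 1: cell (2,2)='T' (+3 fires, +1 burnt)
Step 2: cell (2,2)='F' (+4 fires, +3 burnt)
  -> target ignites at step 2
Step 3: cell (2,2)='.' (+5 fires, +4 burnt)
Step 4: cell (2,2)='.' (+6 fires, +5 burnt)
Step 5: cell (2,2)='.' (+5 fires, +6 burnt)
Step 6: cell (2,2)='.' (+3 fires, +5 burnt)
Step 7: cell (2,2)='.' (+1 fires, +3 burnt)
Step 8: cell (2,2)='.' (+0 fires, +1 burnt)
  fire out at step 8

2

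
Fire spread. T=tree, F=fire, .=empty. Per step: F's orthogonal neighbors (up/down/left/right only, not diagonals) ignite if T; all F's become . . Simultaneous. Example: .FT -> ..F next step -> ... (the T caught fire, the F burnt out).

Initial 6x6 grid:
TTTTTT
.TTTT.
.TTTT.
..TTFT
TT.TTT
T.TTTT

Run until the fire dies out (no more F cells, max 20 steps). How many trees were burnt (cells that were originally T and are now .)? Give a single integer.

Step 1: +4 fires, +1 burnt (F count now 4)
Step 2: +6 fires, +4 burnt (F count now 6)
Step 3: +5 fires, +6 burnt (F count now 5)
Step 4: +5 fires, +5 burnt (F count now 5)
Step 5: +2 fires, +5 burnt (F count now 2)
Step 6: +1 fires, +2 burnt (F count now 1)
Step 7: +1 fires, +1 burnt (F count now 1)
Step 8: +0 fires, +1 burnt (F count now 0)
Fire out after step 8
Initially T: 27, now '.': 33
Total burnt (originally-T cells now '.'): 24

Answer: 24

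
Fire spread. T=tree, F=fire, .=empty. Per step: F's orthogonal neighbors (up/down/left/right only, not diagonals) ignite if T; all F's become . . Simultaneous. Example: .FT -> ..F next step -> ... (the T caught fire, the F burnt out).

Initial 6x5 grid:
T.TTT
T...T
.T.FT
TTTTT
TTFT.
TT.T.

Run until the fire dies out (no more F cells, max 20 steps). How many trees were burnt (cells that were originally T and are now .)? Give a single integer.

Step 1: +5 fires, +2 burnt (F count now 5)
Step 2: +6 fires, +5 burnt (F count now 6)
Step 3: +4 fires, +6 burnt (F count now 4)
Step 4: +1 fires, +4 burnt (F count now 1)
Step 5: +1 fires, +1 burnt (F count now 1)
Step 6: +0 fires, +1 burnt (F count now 0)
Fire out after step 6
Initially T: 19, now '.': 28
Total burnt (originally-T cells now '.'): 17

Answer: 17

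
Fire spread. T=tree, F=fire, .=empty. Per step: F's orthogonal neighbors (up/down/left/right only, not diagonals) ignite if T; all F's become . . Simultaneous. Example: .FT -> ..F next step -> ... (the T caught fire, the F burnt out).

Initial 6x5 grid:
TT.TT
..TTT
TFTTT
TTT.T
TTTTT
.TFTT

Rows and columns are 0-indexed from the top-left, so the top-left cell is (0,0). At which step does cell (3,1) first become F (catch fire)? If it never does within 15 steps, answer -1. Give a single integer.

Step 1: cell (3,1)='F' (+6 fires, +2 burnt)
  -> target ignites at step 1
Step 2: cell (3,1)='.' (+7 fires, +6 burnt)
Step 3: cell (3,1)='.' (+4 fires, +7 burnt)
Step 4: cell (3,1)='.' (+3 fires, +4 burnt)
Step 5: cell (3,1)='.' (+1 fires, +3 burnt)
Step 6: cell (3,1)='.' (+0 fires, +1 burnt)
  fire out at step 6

1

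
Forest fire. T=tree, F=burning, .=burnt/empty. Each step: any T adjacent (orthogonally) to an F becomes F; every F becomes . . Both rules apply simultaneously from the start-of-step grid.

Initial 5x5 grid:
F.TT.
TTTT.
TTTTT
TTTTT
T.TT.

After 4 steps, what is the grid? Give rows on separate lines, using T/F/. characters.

Step 1: 1 trees catch fire, 1 burn out
  ..TT.
  FTTT.
  TTTTT
  TTTTT
  T.TT.
Step 2: 2 trees catch fire, 1 burn out
  ..TT.
  .FTT.
  FTTTT
  TTTTT
  T.TT.
Step 3: 3 trees catch fire, 2 burn out
  ..TT.
  ..FT.
  .FTTT
  FTTTT
  T.TT.
Step 4: 5 trees catch fire, 3 burn out
  ..FT.
  ...F.
  ..FTT
  .FTTT
  F.TT.

..FT.
...F.
..FTT
.FTTT
F.TT.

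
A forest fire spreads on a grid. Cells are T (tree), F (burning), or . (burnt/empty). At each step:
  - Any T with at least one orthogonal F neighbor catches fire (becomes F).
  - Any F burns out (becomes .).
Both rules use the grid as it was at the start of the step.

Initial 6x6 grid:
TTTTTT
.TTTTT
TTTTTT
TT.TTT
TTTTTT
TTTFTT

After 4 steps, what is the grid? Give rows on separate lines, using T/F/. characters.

Step 1: 3 trees catch fire, 1 burn out
  TTTTTT
  .TTTTT
  TTTTTT
  TT.TTT
  TTTFTT
  TTF.FT
Step 2: 5 trees catch fire, 3 burn out
  TTTTTT
  .TTTTT
  TTTTTT
  TT.FTT
  TTF.FT
  TF...F
Step 3: 5 trees catch fire, 5 burn out
  TTTTTT
  .TTTTT
  TTTFTT
  TT..FT
  TF...F
  F.....
Step 4: 6 trees catch fire, 5 burn out
  TTTTTT
  .TTFTT
  TTF.FT
  TF...F
  F.....
  ......

TTTTTT
.TTFTT
TTF.FT
TF...F
F.....
......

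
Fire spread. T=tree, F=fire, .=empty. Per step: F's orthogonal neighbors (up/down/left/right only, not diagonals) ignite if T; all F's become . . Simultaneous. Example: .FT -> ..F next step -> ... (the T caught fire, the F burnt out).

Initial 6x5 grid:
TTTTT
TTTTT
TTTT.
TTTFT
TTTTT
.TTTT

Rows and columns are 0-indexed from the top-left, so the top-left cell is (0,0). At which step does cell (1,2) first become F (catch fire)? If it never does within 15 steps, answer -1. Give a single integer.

Step 1: cell (1,2)='T' (+4 fires, +1 burnt)
Step 2: cell (1,2)='T' (+6 fires, +4 burnt)
Step 3: cell (1,2)='F' (+8 fires, +6 burnt)
  -> target ignites at step 3
Step 4: cell (1,2)='.' (+6 fires, +8 burnt)
Step 5: cell (1,2)='.' (+2 fires, +6 burnt)
Step 6: cell (1,2)='.' (+1 fires, +2 burnt)
Step 7: cell (1,2)='.' (+0 fires, +1 burnt)
  fire out at step 7

3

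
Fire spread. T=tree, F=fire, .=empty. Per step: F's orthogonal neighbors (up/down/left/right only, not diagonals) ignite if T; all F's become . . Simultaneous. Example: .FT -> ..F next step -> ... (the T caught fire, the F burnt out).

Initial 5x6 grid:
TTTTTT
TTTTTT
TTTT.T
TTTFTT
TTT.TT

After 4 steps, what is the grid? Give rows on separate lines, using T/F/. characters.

Step 1: 3 trees catch fire, 1 burn out
  TTTTTT
  TTTTTT
  TTTF.T
  TTF.FT
  TTT.TT
Step 2: 6 trees catch fire, 3 burn out
  TTTTTT
  TTTFTT
  TTF..T
  TF...F
  TTF.FT
Step 3: 8 trees catch fire, 6 burn out
  TTTFTT
  TTF.FT
  TF...F
  F.....
  TF...F
Step 4: 6 trees catch fire, 8 burn out
  TTF.FT
  TF...F
  F.....
  ......
  F.....

TTF.FT
TF...F
F.....
......
F.....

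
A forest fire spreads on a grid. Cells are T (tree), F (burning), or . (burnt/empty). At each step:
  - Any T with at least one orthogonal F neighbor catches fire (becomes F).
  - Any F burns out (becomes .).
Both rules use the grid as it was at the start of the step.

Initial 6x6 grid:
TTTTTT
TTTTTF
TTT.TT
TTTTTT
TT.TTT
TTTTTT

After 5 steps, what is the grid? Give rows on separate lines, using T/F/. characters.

Step 1: 3 trees catch fire, 1 burn out
  TTTTTF
  TTTTF.
  TTT.TF
  TTTTTT
  TT.TTT
  TTTTTT
Step 2: 4 trees catch fire, 3 burn out
  TTTTF.
  TTTF..
  TTT.F.
  TTTTTF
  TT.TTT
  TTTTTT
Step 3: 4 trees catch fire, 4 burn out
  TTTF..
  TTF...
  TTT...
  TTTTF.
  TT.TTF
  TTTTTT
Step 4: 6 trees catch fire, 4 burn out
  TTF...
  TF....
  TTF...
  TTTF..
  TT.TF.
  TTTTTF
Step 5: 6 trees catch fire, 6 burn out
  TF....
  F.....
  TF....
  TTF...
  TT.F..
  TTTTF.

TF....
F.....
TF....
TTF...
TT.F..
TTTTF.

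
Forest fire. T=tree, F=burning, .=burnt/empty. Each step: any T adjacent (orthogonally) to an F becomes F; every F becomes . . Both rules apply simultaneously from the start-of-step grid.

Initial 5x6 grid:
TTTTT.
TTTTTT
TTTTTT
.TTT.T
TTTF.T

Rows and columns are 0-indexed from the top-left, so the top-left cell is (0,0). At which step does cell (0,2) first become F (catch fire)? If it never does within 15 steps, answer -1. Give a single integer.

Step 1: cell (0,2)='T' (+2 fires, +1 burnt)
Step 2: cell (0,2)='T' (+3 fires, +2 burnt)
Step 3: cell (0,2)='T' (+5 fires, +3 burnt)
Step 4: cell (0,2)='T' (+5 fires, +5 burnt)
Step 5: cell (0,2)='F' (+6 fires, +5 burnt)
  -> target ignites at step 5
Step 6: cell (0,2)='.' (+3 fires, +6 burnt)
Step 7: cell (0,2)='.' (+1 fires, +3 burnt)
Step 8: cell (0,2)='.' (+0 fires, +1 burnt)
  fire out at step 8

5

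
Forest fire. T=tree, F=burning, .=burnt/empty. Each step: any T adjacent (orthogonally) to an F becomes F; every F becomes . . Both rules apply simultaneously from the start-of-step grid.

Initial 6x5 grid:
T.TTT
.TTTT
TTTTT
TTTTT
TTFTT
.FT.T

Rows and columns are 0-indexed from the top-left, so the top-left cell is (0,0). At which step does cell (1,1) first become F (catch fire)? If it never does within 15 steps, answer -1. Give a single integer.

Step 1: cell (1,1)='T' (+4 fires, +2 burnt)
Step 2: cell (1,1)='T' (+5 fires, +4 burnt)
Step 3: cell (1,1)='T' (+6 fires, +5 burnt)
Step 4: cell (1,1)='F' (+5 fires, +6 burnt)
  -> target ignites at step 4
Step 5: cell (1,1)='.' (+2 fires, +5 burnt)
Step 6: cell (1,1)='.' (+1 fires, +2 burnt)
Step 7: cell (1,1)='.' (+0 fires, +1 burnt)
  fire out at step 7

4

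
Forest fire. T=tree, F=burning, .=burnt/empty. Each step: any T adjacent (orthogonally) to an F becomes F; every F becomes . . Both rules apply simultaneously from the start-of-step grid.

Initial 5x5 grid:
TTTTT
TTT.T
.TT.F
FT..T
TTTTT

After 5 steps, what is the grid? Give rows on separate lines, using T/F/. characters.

Step 1: 4 trees catch fire, 2 burn out
  TTTTT
  TTT.F
  .TT..
  .F..F
  FTTTT
Step 2: 4 trees catch fire, 4 burn out
  TTTTF
  TTT..
  .FT..
  .....
  .FTTF
Step 3: 5 trees catch fire, 4 burn out
  TTTF.
  TFT..
  ..F..
  .....
  ..FF.
Step 4: 4 trees catch fire, 5 burn out
  TFF..
  F.F..
  .....
  .....
  .....
Step 5: 1 trees catch fire, 4 burn out
  F....
  .....
  .....
  .....
  .....

F....
.....
.....
.....
.....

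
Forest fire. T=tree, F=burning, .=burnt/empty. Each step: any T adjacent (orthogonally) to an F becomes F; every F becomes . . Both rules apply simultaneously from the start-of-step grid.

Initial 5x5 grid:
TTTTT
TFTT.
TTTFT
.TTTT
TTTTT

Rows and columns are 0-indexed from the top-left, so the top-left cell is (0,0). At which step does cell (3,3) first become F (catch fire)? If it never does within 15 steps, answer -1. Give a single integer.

Step 1: cell (3,3)='F' (+8 fires, +2 burnt)
  -> target ignites at step 1
Step 2: cell (3,3)='.' (+8 fires, +8 burnt)
Step 3: cell (3,3)='.' (+4 fires, +8 burnt)
Step 4: cell (3,3)='.' (+1 fires, +4 burnt)
Step 5: cell (3,3)='.' (+0 fires, +1 burnt)
  fire out at step 5

1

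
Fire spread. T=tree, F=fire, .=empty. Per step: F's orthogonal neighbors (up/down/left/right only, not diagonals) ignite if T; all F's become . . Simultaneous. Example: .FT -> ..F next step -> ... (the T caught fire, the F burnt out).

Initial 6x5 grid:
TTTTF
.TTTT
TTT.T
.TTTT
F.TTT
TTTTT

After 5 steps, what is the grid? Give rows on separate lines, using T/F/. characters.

Step 1: 3 trees catch fire, 2 burn out
  TTTF.
  .TTTF
  TTT.T
  .TTTT
  ..TTT
  FTTTT
Step 2: 4 trees catch fire, 3 burn out
  TTF..
  .TTF.
  TTT.F
  .TTTT
  ..TTT
  .FTTT
Step 3: 4 trees catch fire, 4 burn out
  TF...
  .TF..
  TTT..
  .TTTF
  ..TTT
  ..FTT
Step 4: 7 trees catch fire, 4 burn out
  F....
  .F...
  TTF..
  .TTF.
  ..FTF
  ...FT
Step 5: 4 trees catch fire, 7 burn out
  .....
  .....
  TF...
  .TF..
  ...F.
  ....F

.....
.....
TF...
.TF..
...F.
....F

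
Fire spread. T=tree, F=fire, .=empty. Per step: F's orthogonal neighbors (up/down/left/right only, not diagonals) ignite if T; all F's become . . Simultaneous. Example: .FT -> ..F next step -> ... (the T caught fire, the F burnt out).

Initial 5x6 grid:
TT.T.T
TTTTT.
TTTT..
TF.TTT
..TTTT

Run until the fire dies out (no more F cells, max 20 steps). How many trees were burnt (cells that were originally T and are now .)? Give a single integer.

Answer: 20

Derivation:
Step 1: +2 fires, +1 burnt (F count now 2)
Step 2: +3 fires, +2 burnt (F count now 3)
Step 3: +4 fires, +3 burnt (F count now 4)
Step 4: +3 fires, +4 burnt (F count now 3)
Step 5: +4 fires, +3 burnt (F count now 4)
Step 6: +3 fires, +4 burnt (F count now 3)
Step 7: +1 fires, +3 burnt (F count now 1)
Step 8: +0 fires, +1 burnt (F count now 0)
Fire out after step 8
Initially T: 21, now '.': 29
Total burnt (originally-T cells now '.'): 20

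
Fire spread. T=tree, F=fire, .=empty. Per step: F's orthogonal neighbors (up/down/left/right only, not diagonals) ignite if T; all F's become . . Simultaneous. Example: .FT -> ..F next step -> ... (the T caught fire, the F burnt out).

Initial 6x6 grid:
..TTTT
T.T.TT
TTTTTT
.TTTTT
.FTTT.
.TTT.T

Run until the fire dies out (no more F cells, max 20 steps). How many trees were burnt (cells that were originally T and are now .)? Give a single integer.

Step 1: +3 fires, +1 burnt (F count now 3)
Step 2: +4 fires, +3 burnt (F count now 4)
Step 3: +5 fires, +4 burnt (F count now 5)
Step 4: +4 fires, +5 burnt (F count now 4)
Step 5: +3 fires, +4 burnt (F count now 3)
Step 6: +3 fires, +3 burnt (F count now 3)
Step 7: +2 fires, +3 burnt (F count now 2)
Step 8: +1 fires, +2 burnt (F count now 1)
Step 9: +0 fires, +1 burnt (F count now 0)
Fire out after step 9
Initially T: 26, now '.': 35
Total burnt (originally-T cells now '.'): 25

Answer: 25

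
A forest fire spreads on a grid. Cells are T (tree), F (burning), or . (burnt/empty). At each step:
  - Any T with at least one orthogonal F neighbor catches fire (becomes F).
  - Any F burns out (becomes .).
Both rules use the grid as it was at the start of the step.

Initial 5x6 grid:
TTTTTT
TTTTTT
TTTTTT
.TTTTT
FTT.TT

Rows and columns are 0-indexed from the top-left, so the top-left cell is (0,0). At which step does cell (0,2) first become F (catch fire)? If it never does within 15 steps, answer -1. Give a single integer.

Step 1: cell (0,2)='T' (+1 fires, +1 burnt)
Step 2: cell (0,2)='T' (+2 fires, +1 burnt)
Step 3: cell (0,2)='T' (+2 fires, +2 burnt)
Step 4: cell (0,2)='T' (+4 fires, +2 burnt)
Step 5: cell (0,2)='T' (+5 fires, +4 burnt)
Step 6: cell (0,2)='F' (+6 fires, +5 burnt)
  -> target ignites at step 6
Step 7: cell (0,2)='.' (+4 fires, +6 burnt)
Step 8: cell (0,2)='.' (+2 fires, +4 burnt)
Step 9: cell (0,2)='.' (+1 fires, +2 burnt)
Step 10: cell (0,2)='.' (+0 fires, +1 burnt)
  fire out at step 10

6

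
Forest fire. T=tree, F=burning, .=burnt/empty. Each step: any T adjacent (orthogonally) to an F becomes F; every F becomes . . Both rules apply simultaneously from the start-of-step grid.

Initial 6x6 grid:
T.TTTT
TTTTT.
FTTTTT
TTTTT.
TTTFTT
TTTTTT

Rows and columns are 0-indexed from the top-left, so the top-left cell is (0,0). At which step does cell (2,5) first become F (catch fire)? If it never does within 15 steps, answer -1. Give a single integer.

Step 1: cell (2,5)='T' (+7 fires, +2 burnt)
Step 2: cell (2,5)='T' (+12 fires, +7 burnt)
Step 3: cell (2,5)='T' (+6 fires, +12 burnt)
Step 4: cell (2,5)='F' (+4 fires, +6 burnt)
  -> target ignites at step 4
Step 5: cell (2,5)='.' (+1 fires, +4 burnt)
Step 6: cell (2,5)='.' (+1 fires, +1 burnt)
Step 7: cell (2,5)='.' (+0 fires, +1 burnt)
  fire out at step 7

4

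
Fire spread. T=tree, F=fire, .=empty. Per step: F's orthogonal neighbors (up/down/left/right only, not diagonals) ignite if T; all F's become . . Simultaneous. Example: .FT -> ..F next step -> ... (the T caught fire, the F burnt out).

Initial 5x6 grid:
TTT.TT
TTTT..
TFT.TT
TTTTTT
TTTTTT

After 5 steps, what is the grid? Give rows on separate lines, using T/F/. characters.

Step 1: 4 trees catch fire, 1 burn out
  TTT.TT
  TFTT..
  F.F.TT
  TFTTTT
  TTTTTT
Step 2: 6 trees catch fire, 4 burn out
  TFT.TT
  F.FT..
  ....TT
  F.FTTT
  TFTTTT
Step 3: 6 trees catch fire, 6 burn out
  F.F.TT
  ...F..
  ....TT
  ...FTT
  F.FTTT
Step 4: 2 trees catch fire, 6 burn out
  ....TT
  ......
  ....TT
  ....FT
  ...FTT
Step 5: 3 trees catch fire, 2 burn out
  ....TT
  ......
  ....FT
  .....F
  ....FT

....TT
......
....FT
.....F
....FT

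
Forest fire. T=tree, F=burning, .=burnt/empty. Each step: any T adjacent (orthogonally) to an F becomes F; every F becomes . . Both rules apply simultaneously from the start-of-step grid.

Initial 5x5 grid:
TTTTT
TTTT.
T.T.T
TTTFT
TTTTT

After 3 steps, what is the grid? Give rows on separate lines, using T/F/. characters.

Step 1: 3 trees catch fire, 1 burn out
  TTTTT
  TTTT.
  T.T.T
  TTF.F
  TTTFT
Step 2: 5 trees catch fire, 3 burn out
  TTTTT
  TTTT.
  T.F.F
  TF...
  TTF.F
Step 3: 3 trees catch fire, 5 burn out
  TTTTT
  TTFT.
  T....
  F....
  TF...

TTTTT
TTFT.
T....
F....
TF...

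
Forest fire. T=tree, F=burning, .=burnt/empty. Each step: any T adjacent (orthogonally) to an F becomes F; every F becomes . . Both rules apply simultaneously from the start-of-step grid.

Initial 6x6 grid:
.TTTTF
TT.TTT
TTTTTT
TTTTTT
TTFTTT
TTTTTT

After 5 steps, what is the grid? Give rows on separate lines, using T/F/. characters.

Step 1: 6 trees catch fire, 2 burn out
  .TTTF.
  TT.TTF
  TTTTTT
  TTFTTT
  TF.FTT
  TTFTTT
Step 2: 10 trees catch fire, 6 burn out
  .TTF..
  TT.TF.
  TTFTTF
  TF.FTT
  F...FT
  TF.FTT
Step 3: 11 trees catch fire, 10 burn out
  .TF...
  TT.F..
  TF.FF.
  F...FF
  .....F
  F...FT
Step 4: 4 trees catch fire, 11 burn out
  .F....
  TF....
  F.....
  ......
  ......
  .....F
Step 5: 1 trees catch fire, 4 burn out
  ......
  F.....
  ......
  ......
  ......
  ......

......
F.....
......
......
......
......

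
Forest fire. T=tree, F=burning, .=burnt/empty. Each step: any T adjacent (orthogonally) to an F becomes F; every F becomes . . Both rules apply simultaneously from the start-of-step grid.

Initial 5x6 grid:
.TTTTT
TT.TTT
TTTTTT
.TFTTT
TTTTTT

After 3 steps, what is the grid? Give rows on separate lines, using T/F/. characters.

Step 1: 4 trees catch fire, 1 burn out
  .TTTTT
  TT.TTT
  TTFTTT
  .F.FTT
  TTFTTT
Step 2: 5 trees catch fire, 4 burn out
  .TTTTT
  TT.TTT
  TF.FTT
  ....FT
  TF.FTT
Step 3: 7 trees catch fire, 5 burn out
  .TTTTT
  TF.FTT
  F...FT
  .....F
  F...FT

.TTTTT
TF.FTT
F...FT
.....F
F...FT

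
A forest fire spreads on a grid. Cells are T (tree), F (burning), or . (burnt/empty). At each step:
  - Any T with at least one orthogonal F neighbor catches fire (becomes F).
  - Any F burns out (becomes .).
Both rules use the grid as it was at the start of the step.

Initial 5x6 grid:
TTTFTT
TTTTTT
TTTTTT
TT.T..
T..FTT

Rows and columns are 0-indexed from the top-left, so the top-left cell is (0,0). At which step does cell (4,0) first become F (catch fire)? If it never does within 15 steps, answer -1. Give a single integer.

Step 1: cell (4,0)='T' (+5 fires, +2 burnt)
Step 2: cell (4,0)='T' (+6 fires, +5 burnt)
Step 3: cell (4,0)='T' (+5 fires, +6 burnt)
Step 4: cell (4,0)='T' (+3 fires, +5 burnt)
Step 5: cell (4,0)='T' (+2 fires, +3 burnt)
Step 6: cell (4,0)='T' (+1 fires, +2 burnt)
Step 7: cell (4,0)='F' (+1 fires, +1 burnt)
  -> target ignites at step 7
Step 8: cell (4,0)='.' (+0 fires, +1 burnt)
  fire out at step 8

7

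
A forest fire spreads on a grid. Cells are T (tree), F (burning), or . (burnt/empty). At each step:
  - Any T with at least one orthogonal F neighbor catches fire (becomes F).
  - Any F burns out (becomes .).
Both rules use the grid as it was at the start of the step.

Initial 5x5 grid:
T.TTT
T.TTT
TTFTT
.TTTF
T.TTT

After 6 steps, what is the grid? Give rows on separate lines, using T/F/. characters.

Step 1: 7 trees catch fire, 2 burn out
  T.TTT
  T.FTT
  TF.FF
  .TFF.
  T.TTF
Step 2: 7 trees catch fire, 7 burn out
  T.FTT
  T..FF
  F....
  .F...
  T.FF.
Step 3: 3 trees catch fire, 7 burn out
  T..FF
  F....
  .....
  .....
  T....
Step 4: 1 trees catch fire, 3 burn out
  F....
  .....
  .....
  .....
  T....
Step 5: 0 trees catch fire, 1 burn out
  .....
  .....
  .....
  .....
  T....
Step 6: 0 trees catch fire, 0 burn out
  .....
  .....
  .....
  .....
  T....

.....
.....
.....
.....
T....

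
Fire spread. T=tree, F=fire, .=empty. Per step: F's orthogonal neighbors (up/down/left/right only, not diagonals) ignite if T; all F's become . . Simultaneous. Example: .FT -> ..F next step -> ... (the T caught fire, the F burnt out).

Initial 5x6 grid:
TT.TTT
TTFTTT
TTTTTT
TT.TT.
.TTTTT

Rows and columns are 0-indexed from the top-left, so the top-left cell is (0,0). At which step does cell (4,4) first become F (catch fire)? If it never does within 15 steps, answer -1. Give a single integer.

Step 1: cell (4,4)='T' (+3 fires, +1 burnt)
Step 2: cell (4,4)='T' (+6 fires, +3 burnt)
Step 3: cell (4,4)='T' (+7 fires, +6 burnt)
Step 4: cell (4,4)='T' (+6 fires, +7 burnt)
Step 5: cell (4,4)='F' (+2 fires, +6 burnt)
  -> target ignites at step 5
Step 6: cell (4,4)='.' (+1 fires, +2 burnt)
Step 7: cell (4,4)='.' (+0 fires, +1 burnt)
  fire out at step 7

5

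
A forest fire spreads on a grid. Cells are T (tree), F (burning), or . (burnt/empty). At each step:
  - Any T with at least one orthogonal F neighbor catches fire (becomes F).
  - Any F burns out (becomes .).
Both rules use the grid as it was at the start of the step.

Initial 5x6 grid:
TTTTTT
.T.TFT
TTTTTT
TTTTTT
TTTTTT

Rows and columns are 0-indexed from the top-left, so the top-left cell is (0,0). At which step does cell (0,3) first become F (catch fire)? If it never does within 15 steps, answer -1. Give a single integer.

Step 1: cell (0,3)='T' (+4 fires, +1 burnt)
Step 2: cell (0,3)='F' (+5 fires, +4 burnt)
  -> target ignites at step 2
Step 3: cell (0,3)='.' (+5 fires, +5 burnt)
Step 4: cell (0,3)='.' (+5 fires, +5 burnt)
Step 5: cell (0,3)='.' (+5 fires, +5 burnt)
Step 6: cell (0,3)='.' (+2 fires, +5 burnt)
Step 7: cell (0,3)='.' (+1 fires, +2 burnt)
Step 8: cell (0,3)='.' (+0 fires, +1 burnt)
  fire out at step 8

2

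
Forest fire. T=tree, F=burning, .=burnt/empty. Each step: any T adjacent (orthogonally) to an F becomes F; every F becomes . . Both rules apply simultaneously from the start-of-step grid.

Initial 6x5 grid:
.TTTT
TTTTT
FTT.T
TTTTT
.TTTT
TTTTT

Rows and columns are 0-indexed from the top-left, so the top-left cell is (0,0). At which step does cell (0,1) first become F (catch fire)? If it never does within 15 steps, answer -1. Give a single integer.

Step 1: cell (0,1)='T' (+3 fires, +1 burnt)
Step 2: cell (0,1)='T' (+3 fires, +3 burnt)
Step 3: cell (0,1)='F' (+4 fires, +3 burnt)
  -> target ignites at step 3
Step 4: cell (0,1)='.' (+5 fires, +4 burnt)
Step 5: cell (0,1)='.' (+6 fires, +5 burnt)
Step 6: cell (0,1)='.' (+4 fires, +6 burnt)
Step 7: cell (0,1)='.' (+1 fires, +4 burnt)
Step 8: cell (0,1)='.' (+0 fires, +1 burnt)
  fire out at step 8

3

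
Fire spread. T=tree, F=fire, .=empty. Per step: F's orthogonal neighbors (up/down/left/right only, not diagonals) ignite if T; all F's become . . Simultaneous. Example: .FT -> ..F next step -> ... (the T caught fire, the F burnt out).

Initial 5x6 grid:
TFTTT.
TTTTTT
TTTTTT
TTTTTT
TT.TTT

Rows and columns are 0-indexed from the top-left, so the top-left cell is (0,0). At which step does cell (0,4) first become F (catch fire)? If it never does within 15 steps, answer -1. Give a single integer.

Step 1: cell (0,4)='T' (+3 fires, +1 burnt)
Step 2: cell (0,4)='T' (+4 fires, +3 burnt)
Step 3: cell (0,4)='F' (+5 fires, +4 burnt)
  -> target ignites at step 3
Step 4: cell (0,4)='.' (+5 fires, +5 burnt)
Step 5: cell (0,4)='.' (+4 fires, +5 burnt)
Step 6: cell (0,4)='.' (+3 fires, +4 burnt)
Step 7: cell (0,4)='.' (+2 fires, +3 burnt)
Step 8: cell (0,4)='.' (+1 fires, +2 burnt)
Step 9: cell (0,4)='.' (+0 fires, +1 burnt)
  fire out at step 9

3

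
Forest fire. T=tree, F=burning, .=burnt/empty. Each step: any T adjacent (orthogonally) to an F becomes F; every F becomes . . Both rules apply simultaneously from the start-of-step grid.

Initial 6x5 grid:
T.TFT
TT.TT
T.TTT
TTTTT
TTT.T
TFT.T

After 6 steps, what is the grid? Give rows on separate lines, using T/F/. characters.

Step 1: 6 trees catch fire, 2 burn out
  T.F.F
  TT.FT
  T.TTT
  TTTTT
  TFT.T
  F.F.T
Step 2: 5 trees catch fire, 6 burn out
  T....
  TT..F
  T.TFT
  TFTTT
  F.F.T
  ....T
Step 3: 5 trees catch fire, 5 burn out
  T....
  TT...
  T.F.F
  F.FFT
  ....T
  ....T
Step 4: 2 trees catch fire, 5 burn out
  T....
  TT...
  F....
  ....F
  ....T
  ....T
Step 5: 2 trees catch fire, 2 burn out
  T....
  FT...
  .....
  .....
  ....F
  ....T
Step 6: 3 trees catch fire, 2 burn out
  F....
  .F...
  .....
  .....
  .....
  ....F

F....
.F...
.....
.....
.....
....F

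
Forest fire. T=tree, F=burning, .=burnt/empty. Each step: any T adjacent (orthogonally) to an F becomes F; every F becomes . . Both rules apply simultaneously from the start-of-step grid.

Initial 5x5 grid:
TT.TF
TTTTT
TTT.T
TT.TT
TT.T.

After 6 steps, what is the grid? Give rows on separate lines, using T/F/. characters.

Step 1: 2 trees catch fire, 1 burn out
  TT.F.
  TTTTF
  TTT.T
  TT.TT
  TT.T.
Step 2: 2 trees catch fire, 2 burn out
  TT...
  TTTF.
  TTT.F
  TT.TT
  TT.T.
Step 3: 2 trees catch fire, 2 burn out
  TT...
  TTF..
  TTT..
  TT.TF
  TT.T.
Step 4: 3 trees catch fire, 2 burn out
  TT...
  TF...
  TTF..
  TT.F.
  TT.T.
Step 5: 4 trees catch fire, 3 burn out
  TF...
  F....
  TF...
  TT...
  TT.F.
Step 6: 3 trees catch fire, 4 burn out
  F....
  .....
  F....
  TF...
  TT...

F....
.....
F....
TF...
TT...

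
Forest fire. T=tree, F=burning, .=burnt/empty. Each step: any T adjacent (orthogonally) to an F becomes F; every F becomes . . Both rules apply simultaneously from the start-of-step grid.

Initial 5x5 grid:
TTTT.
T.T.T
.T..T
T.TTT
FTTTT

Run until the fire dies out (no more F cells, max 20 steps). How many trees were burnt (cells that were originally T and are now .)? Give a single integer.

Step 1: +2 fires, +1 burnt (F count now 2)
Step 2: +1 fires, +2 burnt (F count now 1)
Step 3: +2 fires, +1 burnt (F count now 2)
Step 4: +2 fires, +2 burnt (F count now 2)
Step 5: +1 fires, +2 burnt (F count now 1)
Step 6: +1 fires, +1 burnt (F count now 1)
Step 7: +1 fires, +1 burnt (F count now 1)
Step 8: +0 fires, +1 burnt (F count now 0)
Fire out after step 8
Initially T: 17, now '.': 18
Total burnt (originally-T cells now '.'): 10

Answer: 10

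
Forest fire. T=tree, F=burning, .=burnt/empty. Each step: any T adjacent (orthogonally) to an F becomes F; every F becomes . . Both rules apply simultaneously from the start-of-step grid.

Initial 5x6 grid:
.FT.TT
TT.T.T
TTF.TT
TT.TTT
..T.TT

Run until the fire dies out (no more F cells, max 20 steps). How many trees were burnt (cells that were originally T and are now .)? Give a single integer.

Answer: 7

Derivation:
Step 1: +3 fires, +2 burnt (F count now 3)
Step 2: +3 fires, +3 burnt (F count now 3)
Step 3: +1 fires, +3 burnt (F count now 1)
Step 4: +0 fires, +1 burnt (F count now 0)
Fire out after step 4
Initially T: 19, now '.': 18
Total burnt (originally-T cells now '.'): 7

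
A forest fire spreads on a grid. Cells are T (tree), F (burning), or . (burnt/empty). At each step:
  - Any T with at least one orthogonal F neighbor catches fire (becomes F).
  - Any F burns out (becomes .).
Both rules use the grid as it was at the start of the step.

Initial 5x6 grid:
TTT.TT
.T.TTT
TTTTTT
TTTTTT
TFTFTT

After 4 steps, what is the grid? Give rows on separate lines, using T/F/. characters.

Step 1: 5 trees catch fire, 2 burn out
  TTT.TT
  .T.TTT
  TTTTTT
  TFTFTT
  F.F.FT
Step 2: 6 trees catch fire, 5 burn out
  TTT.TT
  .T.TTT
  TFTFTT
  F.F.FT
  .....F
Step 3: 6 trees catch fire, 6 burn out
  TTT.TT
  .F.FTT
  F.F.FT
  .....F
  ......
Step 4: 3 trees catch fire, 6 burn out
  TFT.TT
  ....FT
  .....F
  ......
  ......

TFT.TT
....FT
.....F
......
......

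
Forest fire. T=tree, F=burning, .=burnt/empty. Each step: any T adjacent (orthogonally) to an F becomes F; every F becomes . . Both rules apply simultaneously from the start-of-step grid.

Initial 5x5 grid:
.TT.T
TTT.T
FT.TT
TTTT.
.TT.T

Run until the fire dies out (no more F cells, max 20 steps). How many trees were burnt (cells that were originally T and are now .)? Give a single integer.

Step 1: +3 fires, +1 burnt (F count now 3)
Step 2: +2 fires, +3 burnt (F count now 2)
Step 3: +4 fires, +2 burnt (F count now 4)
Step 4: +3 fires, +4 burnt (F count now 3)
Step 5: +1 fires, +3 burnt (F count now 1)
Step 6: +1 fires, +1 burnt (F count now 1)
Step 7: +1 fires, +1 burnt (F count now 1)
Step 8: +1 fires, +1 burnt (F count now 1)
Step 9: +0 fires, +1 burnt (F count now 0)
Fire out after step 9
Initially T: 17, now '.': 24
Total burnt (originally-T cells now '.'): 16

Answer: 16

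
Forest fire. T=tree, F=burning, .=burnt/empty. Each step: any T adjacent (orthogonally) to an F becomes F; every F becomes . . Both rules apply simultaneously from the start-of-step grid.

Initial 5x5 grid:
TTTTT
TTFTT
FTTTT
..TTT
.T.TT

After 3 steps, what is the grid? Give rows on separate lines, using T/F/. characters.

Step 1: 6 trees catch fire, 2 burn out
  TTFTT
  FF.FT
  .FFTT
  ..TTT
  .T.TT
Step 2: 6 trees catch fire, 6 burn out
  FF.FT
  ....F
  ...FT
  ..FTT
  .T.TT
Step 3: 3 trees catch fire, 6 burn out
  ....F
  .....
  ....F
  ...FT
  .T.TT

....F
.....
....F
...FT
.T.TT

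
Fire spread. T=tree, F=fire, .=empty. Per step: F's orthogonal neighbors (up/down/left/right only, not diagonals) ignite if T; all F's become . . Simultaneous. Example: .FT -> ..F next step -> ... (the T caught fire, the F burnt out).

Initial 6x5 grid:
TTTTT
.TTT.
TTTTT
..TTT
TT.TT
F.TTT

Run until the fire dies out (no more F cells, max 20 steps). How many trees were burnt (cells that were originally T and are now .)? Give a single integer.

Step 1: +1 fires, +1 burnt (F count now 1)
Step 2: +1 fires, +1 burnt (F count now 1)
Step 3: +0 fires, +1 burnt (F count now 0)
Fire out after step 3
Initially T: 23, now '.': 9
Total burnt (originally-T cells now '.'): 2

Answer: 2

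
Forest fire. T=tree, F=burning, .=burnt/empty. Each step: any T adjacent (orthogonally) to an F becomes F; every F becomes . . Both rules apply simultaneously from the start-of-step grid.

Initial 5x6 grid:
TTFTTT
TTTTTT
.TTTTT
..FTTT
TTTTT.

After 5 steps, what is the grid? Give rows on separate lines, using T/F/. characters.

Step 1: 6 trees catch fire, 2 burn out
  TF.FTT
  TTFTTT
  .TFTTT
  ...FTT
  TTFTT.
Step 2: 9 trees catch fire, 6 burn out
  F...FT
  TF.FTT
  .F.FTT
  ....FT
  TF.FT.
Step 3: 7 trees catch fire, 9 burn out
  .....F
  F...FT
  ....FT
  .....F
  F...F.
Step 4: 2 trees catch fire, 7 burn out
  ......
  .....F
  .....F
  ......
  ......
Step 5: 0 trees catch fire, 2 burn out
  ......
  ......
  ......
  ......
  ......

......
......
......
......
......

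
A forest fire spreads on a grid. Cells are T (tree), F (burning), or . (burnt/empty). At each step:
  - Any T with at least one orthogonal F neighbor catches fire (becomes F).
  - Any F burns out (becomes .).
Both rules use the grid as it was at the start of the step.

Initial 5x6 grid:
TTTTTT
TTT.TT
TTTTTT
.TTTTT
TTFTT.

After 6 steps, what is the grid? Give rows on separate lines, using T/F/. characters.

Step 1: 3 trees catch fire, 1 burn out
  TTTTTT
  TTT.TT
  TTTTTT
  .TFTTT
  TF.FT.
Step 2: 5 trees catch fire, 3 burn out
  TTTTTT
  TTT.TT
  TTFTTT
  .F.FTT
  F...F.
Step 3: 4 trees catch fire, 5 burn out
  TTTTTT
  TTF.TT
  TF.FTT
  ....FT
  ......
Step 4: 5 trees catch fire, 4 burn out
  TTFTTT
  TF..TT
  F...FT
  .....F
  ......
Step 5: 5 trees catch fire, 5 burn out
  TF.FTT
  F...FT
  .....F
  ......
  ......
Step 6: 3 trees catch fire, 5 burn out
  F...FT
  .....F
  ......
  ......
  ......

F...FT
.....F
......
......
......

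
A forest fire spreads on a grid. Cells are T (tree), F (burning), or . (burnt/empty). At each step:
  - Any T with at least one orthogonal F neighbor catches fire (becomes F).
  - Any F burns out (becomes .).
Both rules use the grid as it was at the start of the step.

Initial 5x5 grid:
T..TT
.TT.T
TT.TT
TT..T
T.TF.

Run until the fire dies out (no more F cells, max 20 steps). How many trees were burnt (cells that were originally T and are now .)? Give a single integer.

Step 1: +1 fires, +1 burnt (F count now 1)
Step 2: +0 fires, +1 burnt (F count now 0)
Fire out after step 2
Initially T: 15, now '.': 11
Total burnt (originally-T cells now '.'): 1

Answer: 1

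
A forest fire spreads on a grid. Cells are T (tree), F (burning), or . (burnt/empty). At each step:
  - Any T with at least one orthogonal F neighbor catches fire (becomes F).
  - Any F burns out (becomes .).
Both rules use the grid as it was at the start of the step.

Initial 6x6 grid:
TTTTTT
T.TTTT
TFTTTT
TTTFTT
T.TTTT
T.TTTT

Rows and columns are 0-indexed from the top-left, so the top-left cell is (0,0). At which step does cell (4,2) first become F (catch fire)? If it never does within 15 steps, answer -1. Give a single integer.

Step 1: cell (4,2)='T' (+7 fires, +2 burnt)
Step 2: cell (4,2)='F' (+9 fires, +7 burnt)
  -> target ignites at step 2
Step 3: cell (4,2)='.' (+9 fires, +9 burnt)
Step 4: cell (4,2)='.' (+5 fires, +9 burnt)
Step 5: cell (4,2)='.' (+1 fires, +5 burnt)
Step 6: cell (4,2)='.' (+0 fires, +1 burnt)
  fire out at step 6

2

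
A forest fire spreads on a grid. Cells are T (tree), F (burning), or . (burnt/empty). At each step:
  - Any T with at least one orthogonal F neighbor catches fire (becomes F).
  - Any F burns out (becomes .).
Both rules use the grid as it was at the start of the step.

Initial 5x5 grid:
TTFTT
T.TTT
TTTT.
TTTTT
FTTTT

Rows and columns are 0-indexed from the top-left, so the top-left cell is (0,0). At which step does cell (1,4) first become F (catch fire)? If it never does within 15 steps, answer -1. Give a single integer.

Step 1: cell (1,4)='T' (+5 fires, +2 burnt)
Step 2: cell (1,4)='T' (+7 fires, +5 burnt)
Step 3: cell (1,4)='F' (+6 fires, +7 burnt)
  -> target ignites at step 3
Step 4: cell (1,4)='.' (+2 fires, +6 burnt)
Step 5: cell (1,4)='.' (+1 fires, +2 burnt)
Step 6: cell (1,4)='.' (+0 fires, +1 burnt)
  fire out at step 6

3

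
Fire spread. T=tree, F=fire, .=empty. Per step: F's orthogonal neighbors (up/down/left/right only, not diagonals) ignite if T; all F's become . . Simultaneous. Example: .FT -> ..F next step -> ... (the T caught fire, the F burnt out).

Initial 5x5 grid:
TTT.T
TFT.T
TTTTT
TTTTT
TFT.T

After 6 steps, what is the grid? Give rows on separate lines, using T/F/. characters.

Step 1: 7 trees catch fire, 2 burn out
  TFT.T
  F.F.T
  TFTTT
  TFTTT
  F.F.T
Step 2: 6 trees catch fire, 7 burn out
  F.F.T
  ....T
  F.FTT
  F.FTT
  ....T
Step 3: 2 trees catch fire, 6 burn out
  ....T
  ....T
  ...FT
  ...FT
  ....T
Step 4: 2 trees catch fire, 2 burn out
  ....T
  ....T
  ....F
  ....F
  ....T
Step 5: 2 trees catch fire, 2 burn out
  ....T
  ....F
  .....
  .....
  ....F
Step 6: 1 trees catch fire, 2 burn out
  ....F
  .....
  .....
  .....
  .....

....F
.....
.....
.....
.....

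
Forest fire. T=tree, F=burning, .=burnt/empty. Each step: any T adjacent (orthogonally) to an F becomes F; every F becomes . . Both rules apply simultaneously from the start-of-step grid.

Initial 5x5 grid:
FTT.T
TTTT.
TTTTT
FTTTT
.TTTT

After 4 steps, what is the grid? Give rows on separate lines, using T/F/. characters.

Step 1: 4 trees catch fire, 2 burn out
  .FT.T
  FTTT.
  FTTTT
  .FTTT
  .TTTT
Step 2: 5 trees catch fire, 4 burn out
  ..F.T
  .FTT.
  .FTTT
  ..FTT
  .FTTT
Step 3: 4 trees catch fire, 5 burn out
  ....T
  ..FT.
  ..FTT
  ...FT
  ..FTT
Step 4: 4 trees catch fire, 4 burn out
  ....T
  ...F.
  ...FT
  ....F
  ...FT

....T
...F.
...FT
....F
...FT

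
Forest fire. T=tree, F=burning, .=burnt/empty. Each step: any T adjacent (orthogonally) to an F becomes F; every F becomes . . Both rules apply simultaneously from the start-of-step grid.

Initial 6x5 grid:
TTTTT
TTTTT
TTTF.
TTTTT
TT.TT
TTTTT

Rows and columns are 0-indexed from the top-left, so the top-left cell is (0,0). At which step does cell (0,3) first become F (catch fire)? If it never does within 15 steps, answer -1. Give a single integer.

Step 1: cell (0,3)='T' (+3 fires, +1 burnt)
Step 2: cell (0,3)='F' (+7 fires, +3 burnt)
  -> target ignites at step 2
Step 3: cell (0,3)='.' (+7 fires, +7 burnt)
Step 4: cell (0,3)='.' (+6 fires, +7 burnt)
Step 5: cell (0,3)='.' (+3 fires, +6 burnt)
Step 6: cell (0,3)='.' (+1 fires, +3 burnt)
Step 7: cell (0,3)='.' (+0 fires, +1 burnt)
  fire out at step 7

2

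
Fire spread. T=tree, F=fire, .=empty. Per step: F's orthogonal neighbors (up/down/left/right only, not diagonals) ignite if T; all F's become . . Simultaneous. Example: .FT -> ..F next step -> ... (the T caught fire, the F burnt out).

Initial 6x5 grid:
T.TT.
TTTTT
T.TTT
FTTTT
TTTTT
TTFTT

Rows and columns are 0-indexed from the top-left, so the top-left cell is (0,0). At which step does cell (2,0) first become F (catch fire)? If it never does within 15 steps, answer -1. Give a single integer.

Step 1: cell (2,0)='F' (+6 fires, +2 burnt)
  -> target ignites at step 1
Step 2: cell (2,0)='.' (+6 fires, +6 burnt)
Step 3: cell (2,0)='.' (+5 fires, +6 burnt)
Step 4: cell (2,0)='.' (+3 fires, +5 burnt)
Step 5: cell (2,0)='.' (+3 fires, +3 burnt)
Step 6: cell (2,0)='.' (+2 fires, +3 burnt)
Step 7: cell (2,0)='.' (+0 fires, +2 burnt)
  fire out at step 7

1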